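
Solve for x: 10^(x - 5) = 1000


Express both sides with the same base.
1000 = 10^3
Since the bases match, equate exponents: x - 5 = 3
So x = 3 - (-5) = 8

x = 8


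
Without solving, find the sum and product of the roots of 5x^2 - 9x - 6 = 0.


By Vieta's formulas for ax^2 + bx + c = 0:
  Sum of roots = -b/a
  Product of roots = c/a

Here a = 5, b = -9, c = -6
Sum = -(-9)/5 = 9/5
Product = -6/5 = -6/5

Sum = 9/5, Product = -6/5


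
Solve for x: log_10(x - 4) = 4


Convert to exponential form: x - 4 = 10^4 = 10000
x = 10000 + 4 = 10004
Check: log_10(10004 - 4) = log_10(10000) = log_10(10000) = 4 ✓

x = 10004


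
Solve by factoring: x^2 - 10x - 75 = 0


We need two numbers that multiply to -75 and add to -10.
Those numbers are -15 and 5 (since (-15) * 5 = -75 and (-15) + 5 = -10).
So x^2 - 10x - 75 = (x - 15)(x + 5) = 0
Setting each factor to zero: x = 15 or x = -5

x = -5, x = 15


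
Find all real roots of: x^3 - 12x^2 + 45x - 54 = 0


Let p(x) = x^3 - 12x^2 + 45x - 54. By the rational root theorem (leading coefficient 1), any rational root is an integer divisor of 54: try ±1, ±2, ... in turn.
Test x = 1: value = -20 ≠ 0.
Test x = -1: value = -112 ≠ 0.
Test x = 2: value = -4 ≠ 0.
Test x = -2: value = -200 ≠ 0.
Test x = 3: value = 0 ✓, so (x - 3) is a factor.
Synthetic division by (x - 3): bring down 1; 1(3) - 12 = -9; (-9)(3) + 45 = 18; 18(3) - 54 = 0 → quotient x^2 - 9x + 18, remainder 0.
Solve the quadratic x^2 - 9x + 18 = 0: discriminant = (-9)^2 - 4(1)(18) = 81 - 72 = 9.
sqrt(9) = 3, so x = (9 ± 3)/2: x = 6 or x = 3.

x = 3 (multiplicity 2), x = 6


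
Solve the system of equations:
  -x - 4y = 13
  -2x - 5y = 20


Using Cramer's rule:
Determinant D = (-1)(-5) - (-2)(-4) = 5 - 8 = -3
Dx = (13)(-5) - (20)(-4) = -65 + 80 = 15
Dy = (-1)(20) - (-2)(13) = -20 + 26 = 6
x = Dx/D = 15/-3 = -5
y = Dy/D = 6/-3 = -2

x = -5, y = -2


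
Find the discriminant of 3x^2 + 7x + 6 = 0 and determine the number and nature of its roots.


For ax^2 + bx + c = 0, discriminant D = b^2 - 4ac
Here a = 3, b = 7, c = 6
D = (7)^2 - 4(3)(6) = 49 - 72 = -23

D = -23 < 0
The equation has no real roots (2 complex conjugate roots).

Discriminant = -23, no real roots (2 complex conjugate roots)


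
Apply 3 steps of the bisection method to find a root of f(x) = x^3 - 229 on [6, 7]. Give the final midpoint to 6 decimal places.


f(x) = x^3 - 229
f(6) = -13 < 0
f(7) = 114 > 0

Step 1: midpoint = (6.000000 + 7.000000)/2 = 6.500000
  f(6.500000) = 45.625000
  f(mid) > 0, so root is in [6.000000, 6.500000]

Step 2: midpoint = (6.000000 + 6.500000)/2 = 6.250000
  f(6.250000) = 15.140625
  f(mid) > 0, so root is in [6.000000, 6.250000]

Step 3: midpoint = (6.000000 + 6.250000)/2 = 6.125000
  f(6.125000) = 0.783203
  f(mid) > 0, so root is in [6.000000, 6.125000]

midpoint = 6.125000


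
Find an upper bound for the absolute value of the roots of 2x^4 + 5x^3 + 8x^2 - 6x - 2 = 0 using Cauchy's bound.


Cauchy's bound: all roots r satisfy |r| <= 1 + max(|a_i/a_n|) for i = 0,...,n-1
where a_n is the leading coefficient.

Coefficients: [2, 5, 8, -6, -2]
Leading coefficient a_n = 2
Ratios |a_i/a_n|: 5/2, 4, 3, 1
Maximum ratio: 4
Cauchy's bound: |r| <= 1 + 4 = 5

Upper bound = 5


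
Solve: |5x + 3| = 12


An absolute value equation |expr| = 12 gives two cases:
Case 1: 5x + 3 = 12
  5x = 9, so x = 9/5
Case 2: 5x + 3 = -12
  5x = -15, so x = -3

x = -3, x = 9/5


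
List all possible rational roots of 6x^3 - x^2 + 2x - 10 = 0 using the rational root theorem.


Rational root theorem: possible roots are ±p/q where:
  p divides the constant term (-10): p ∈ {1, 2, 5, 10}
  q divides the leading coefficient (6): q ∈ {1, 2, 3, 6}

All possible rational roots: -10, -5, -10/3, -5/2, -2, -5/3, -1, -5/6, -2/3, -1/2, -1/3, -1/6, 1/6, 1/3, 1/2, 2/3, 5/6, 1, 5/3, 2, 5/2, 10/3, 5, 10

-10, -5, -10/3, -5/2, -2, -5/3, -1, -5/6, -2/3, -1/2, -1/3, -1/6, 1/6, 1/3, 1/2, 2/3, 5/6, 1, 5/3, 2, 5/2, 10/3, 5, 10


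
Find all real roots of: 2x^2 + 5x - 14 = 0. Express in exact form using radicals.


Using the quadratic formula: x = (-b ± sqrt(b^2 - 4ac)) / (2a)
Here a = 2, b = 5, c = -14
Discriminant = b^2 - 4ac = 5^2 - 4(2)(-14) = 25 + 112 = 137
Since discriminant = 137 > 0, there are two real roots.
x = (-5 ± sqrt(137)) / 4
Numerically: x ≈ 1.6762 or x ≈ -4.1762

x = (-5 + sqrt(137)) / 4 or x = (-5 - sqrt(137)) / 4


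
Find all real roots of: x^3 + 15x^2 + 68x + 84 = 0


Let p(x) = x^3 + 15x^2 + 68x + 84. By the rational root theorem (leading coefficient 1), any rational root is an integer divisor of 84: try ±1, ±2, ... in turn.
Test x = 1: value = 168 ≠ 0.
Test x = -1: value = 30 ≠ 0.
Test x = 2: value = 288 ≠ 0.
Test x = -2: value = 0 ✓, so (x + 2) is a factor.
Synthetic division by (x + 2): bring down 1; 1(-2) + 15 = 13; 13(-2) + 68 = 42; 42(-2) + 84 = 0 → quotient x^2 + 13x + 42, remainder 0.
Solve the quadratic x^2 + 13x + 42 = 0: discriminant = 13^2 - 4(1)(42) = 169 - 168 = 1.
sqrt(1) = 1, so x = (-13 ± 1)/2: x = -6 or x = -7.

x = -7, x = -6, x = -2


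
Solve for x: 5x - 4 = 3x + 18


Starting with: 5x - 4 = 3x + 18
Move all x terms to left: (5 - 3)x = 18 + 4
Simplify: 2x = 22
Divide both sides by 2: x = 11

x = 11


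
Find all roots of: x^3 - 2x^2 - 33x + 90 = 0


Let p(x) = x^3 - 2x^2 - 33x + 90. By the rational root theorem (leading coefficient 1), any rational root is an integer divisor of 90: try ±1, ±2, ... in turn.
Test x = 1: value = 56 ≠ 0.
Test x = -1: value = 120 ≠ 0.
Test x = 2: value = 24 ≠ 0.
Test x = -2: value = 140 ≠ 0.
Test x = 3: value = 0 ✓, so (x - 3) is a factor.
Synthetic division by (x - 3): bring down 1; 1(3) - 2 = 1; 1(3) - 33 = -30; (-30)(3) + 90 = 0 → quotient x^2 + x - 30, remainder 0.
Solve the quadratic x^2 + x - 30 = 0: discriminant = 1^2 - 4(1)(-30) = 1 + 120 = 121.
sqrt(121) = 11, so x = (-1 ± 11)/2: x = 5 or x = -6.
Collecting all roots found:

x = -6, x = 3, x = 5


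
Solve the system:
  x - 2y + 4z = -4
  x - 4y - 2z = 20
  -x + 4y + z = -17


Using Cramer's rule. Expand each determinant along the first row.
D  = 1*[(-4)*1 - (-2)*4] - (-2)*[1*1 - (-2)*(-1)] + 4*[1*4 - (-4)*(-1)]
  = 1*(4) - (-2)*(-1) + 4*(0) = 2
Dx = (-4)*[(-4)*1 - (-2)*4] - (-2)*[20*1 - (-2)*(-17)] + 4*[20*4 - (-4)*(-17)]
  = (-4)*(4) - (-2)*(-14) + 4*(12) = 4
Dy = 1*[20*1 - (-2)*(-17)] - (-4)*[1*1 - (-2)*(-1)] + 4*[1*(-17) - 20*(-1)]
  = 1*(-14) - (-4)*(-1) + 4*(3) = -6
Dz = 1*[(-4)*(-17) - 20*4] - (-2)*[1*(-17) - 20*(-1)] + (-4)*[1*4 - (-4)*(-1)]
  = 1*(-12) - (-2)*(3) + (-4)*(0) = -6
x = Dx/D = 4/2 = 2, y = Dy/D = -6/2 = -3, z = Dz/D = -6/2 = -3
Check eq1: (1)(2) + (-2)(-3) + (4)(-3) = -4 = -4 ✓
Check eq2: (1)(2) + (-4)(-3) + (-2)(-3) = 20 = 20 ✓
Check eq3: (-1)(2) + (4)(-3) + (1)(-3) = -17 = -17 ✓

x = 2, y = -3, z = -3


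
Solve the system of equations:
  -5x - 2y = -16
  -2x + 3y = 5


Using Cramer's rule:
Determinant D = (-5)(3) - (-2)(-2) = -15 - 4 = -19
Dx = (-16)(3) - (5)(-2) = -48 + 10 = -38
Dy = (-5)(5) - (-2)(-16) = -25 - 32 = -57
x = Dx/D = -38/-19 = 2
y = Dy/D = -57/-19 = 3

x = 2, y = 3


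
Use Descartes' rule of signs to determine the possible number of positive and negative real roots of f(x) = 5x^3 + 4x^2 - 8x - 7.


Descartes' rule of signs:

For positive roots, count sign changes in f(x) = 5x^3 + 4x^2 - 8x - 7:
Signs of coefficients: +, +, -, -
Number of sign changes: 1
Possible positive real roots: 1

For negative roots, examine f(-x) = -5x^3 + 4x^2 + 8x - 7:
Signs of coefficients: -, +, +, -
Number of sign changes: 2
Possible negative real roots: 2, 0

Positive roots: 1; Negative roots: 2 or 0


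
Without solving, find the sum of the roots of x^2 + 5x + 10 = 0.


By Vieta's formulas for ax^2 + bx + c = 0:
  Sum of roots = -b/a
  Product of roots = c/a

Here a = 1, b = 5, c = 10
Sum = -(5)/1 = -5
Product = 10/1 = 10

Sum = -5


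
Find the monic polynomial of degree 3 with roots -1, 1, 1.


A monic polynomial with roots -1, 1, 1 is:
p(x) = (x + 1)(x - 1)(x - 1)
After multiplying by (x + 1): x + 1
After multiplying by (x - 1): x^2 - 1
After multiplying by (x - 1): x^3 - x^2 - x + 1

x^3 - x^2 - x + 1


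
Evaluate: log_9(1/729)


We need the exponent such that 9^? = 1/729
9^(-3) = 1/9^3 = 1/729
Therefore log_9(1/729) = -3

-3


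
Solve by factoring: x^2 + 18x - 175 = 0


We need two numbers that multiply to -175 and add to 18.
Those numbers are -7 and 25 (since (-7) * 25 = -175 and (-7) + 25 = 18).
So x^2 + 18x - 175 = (x - 7)(x + 25) = 0
Setting each factor to zero: x = 7 or x = -25

x = -25, x = 7


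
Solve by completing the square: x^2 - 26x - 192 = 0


Start: x^2 - 26x - 192 = 0
Move constant: x^2 - 26x = 192
Half of -26 is -13, squared is 169
Add 169 to both sides: x^2 - 26x + 169 = 361
(x - 13)^2 = 361
x - 13 = ±19
x = 13 + 19 = 32 or x = 13 - 19 = -6

x = -6, x = 32


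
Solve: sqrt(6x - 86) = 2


Square both sides: 6x - 86 = 2^2 = 4
6x = 4 + 86 = 90
x = 15
Check: sqrt(6*15 - 86) = sqrt(4) = 2 ✓

x = 15


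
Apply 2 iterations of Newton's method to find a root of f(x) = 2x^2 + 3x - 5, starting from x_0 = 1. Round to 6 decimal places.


Newton's method: x_(n+1) = x_n - f(x_n)/f'(x_n)
f(x) = 2x^2 + 3x - 5
f'(x) = 4x + 3

Iteration 1:
  f(1.000000) = 0.000000
  f'(1.000000) = 7.000000
  x_1 = 1.000000 - (0.000000)/(7.000000) = 1.000000

Iteration 2:
  f(1.000000) = 0.000000
  f'(1.000000) = 7.000000
  x_2 = 1.000000 - (0.000000)/(7.000000) = 1.000000

x_2 = 1.000000


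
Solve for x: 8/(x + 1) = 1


Multiply both sides by (x + 1): 8 = 1(x + 1)
Distribute: 8 = x + 1
x = 8 - 1 = 7
x = 7

x = 7


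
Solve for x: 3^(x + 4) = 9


Express both sides with the same base.
9 = 3^2
Since the bases match, equate exponents: x + 4 = 2
So x = 2 - (4) = -2

x = -2


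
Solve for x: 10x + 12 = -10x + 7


Starting with: 10x + 12 = -10x + 7
Move all x terms to left: (10 + 10)x = 7 - 12
Simplify: 20x = -5
Divide both sides by 20: x = -1/4

x = -1/4


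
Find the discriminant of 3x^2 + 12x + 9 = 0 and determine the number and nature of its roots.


For ax^2 + bx + c = 0, discriminant D = b^2 - 4ac
Here a = 3, b = 12, c = 9
D = (12)^2 - 4(3)(9) = 144 - 108 = 36

D = 36 > 0 and is a perfect square (sqrt = 6)
The equation has 2 distinct real rational roots.

Discriminant = 36, 2 distinct real rational roots


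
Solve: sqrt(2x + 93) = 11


Square both sides: 2x + 93 = 11^2 = 121
2x = 121 - 93 = 28
x = 14
Check: sqrt(2*14 + 93) = sqrt(121) = 11 ✓

x = 14


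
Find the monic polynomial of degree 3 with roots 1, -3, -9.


A monic polynomial with roots 1, -3, -9 is:
p(x) = (x - 1)(x + 3)(x + 9)
After multiplying by (x - 1): x - 1
After multiplying by (x + 3): x^2 + 2x - 3
After multiplying by (x + 9): x^3 + 11x^2 + 15x - 27

x^3 + 11x^2 + 15x - 27


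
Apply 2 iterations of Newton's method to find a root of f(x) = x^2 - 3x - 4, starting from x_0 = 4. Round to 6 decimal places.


Newton's method: x_(n+1) = x_n - f(x_n)/f'(x_n)
f(x) = x^2 - 3x - 4
f'(x) = 2x - 3

Iteration 1:
  f(4.000000) = 0.000000
  f'(4.000000) = 5.000000
  x_1 = 4.000000 - (0.000000)/(5.000000) = 4.000000

Iteration 2:
  f(4.000000) = 0.000000
  f'(4.000000) = 5.000000
  x_2 = 4.000000 - (0.000000)/(5.000000) = 4.000000

x_2 = 4.000000


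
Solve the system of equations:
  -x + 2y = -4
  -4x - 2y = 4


Using Cramer's rule:
Determinant D = (-1)(-2) - (-4)(2) = 2 + 8 = 10
Dx = (-4)(-2) - (4)(2) = 8 - 8 = 0
Dy = (-1)(4) - (-4)(-4) = -4 - 16 = -20
x = Dx/D = 0/10 = 0
y = Dy/D = -20/10 = -2

x = 0, y = -2


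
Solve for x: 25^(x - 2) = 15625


Express both sides with the same base.
15625 = 25^3
Since the bases match, equate exponents: x - 2 = 3
So x = 3 - (-2) = 5

x = 5


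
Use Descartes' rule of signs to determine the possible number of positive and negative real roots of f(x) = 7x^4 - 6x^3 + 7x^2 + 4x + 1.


Descartes' rule of signs:

For positive roots, count sign changes in f(x) = 7x^4 - 6x^3 + 7x^2 + 4x + 1:
Signs of coefficients: +, -, +, +, +
Number of sign changes: 2
Possible positive real roots: 2, 0

For negative roots, examine f(-x) = 7x^4 + 6x^3 + 7x^2 - 4x + 1:
Signs of coefficients: +, +, +, -, +
Number of sign changes: 2
Possible negative real roots: 2, 0

Positive roots: 2 or 0; Negative roots: 2 or 0


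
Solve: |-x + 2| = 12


An absolute value equation |expr| = 12 gives two cases:
Case 1: -x + 2 = 12
  -x = 10, so x = -10
Case 2: -x + 2 = -12
  -x = -14, so x = 14

x = -10, x = 14


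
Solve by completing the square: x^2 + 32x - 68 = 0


Start: x^2 + 32x - 68 = 0
Move constant: x^2 + 32x = 68
Half of 32 is 16, squared is 256
Add 256 to both sides: x^2 + 32x + 256 = 324
(x + 16)^2 = 324
x + 16 = ±18
x = -16 + 18 = 2 or x = -16 - 18 = -34

x = -34, x = 2


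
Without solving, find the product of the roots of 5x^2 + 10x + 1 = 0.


By Vieta's formulas for ax^2 + bx + c = 0:
  Sum of roots = -b/a
  Product of roots = c/a

Here a = 5, b = 10, c = 1
Sum = -(10)/5 = -2
Product = 1/5 = 1/5

Product = 1/5


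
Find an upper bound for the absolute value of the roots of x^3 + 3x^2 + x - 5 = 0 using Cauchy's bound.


Cauchy's bound: all roots r satisfy |r| <= 1 + max(|a_i/a_n|) for i = 0,...,n-1
where a_n is the leading coefficient.

Coefficients: [1, 3, 1, -5]
Leading coefficient a_n = 1
Ratios |a_i/a_n|: 3, 1, 5
Maximum ratio: 5
Cauchy's bound: |r| <= 1 + 5 = 6

Upper bound = 6


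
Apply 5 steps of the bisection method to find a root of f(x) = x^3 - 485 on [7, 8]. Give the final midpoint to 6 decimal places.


f(x) = x^3 - 485
f(7) = -142 < 0
f(8) = 27 > 0

Step 1: midpoint = (7.000000 + 8.000000)/2 = 7.500000
  f(7.500000) = -63.125000
  f(mid) < 0, so root is in [7.500000, 8.000000]

Step 2: midpoint = (7.500000 + 8.000000)/2 = 7.750000
  f(7.750000) = -19.515625
  f(mid) < 0, so root is in [7.750000, 8.000000]

Step 3: midpoint = (7.750000 + 8.000000)/2 = 7.875000
  f(7.875000) = 3.373047
  f(mid) > 0, so root is in [7.750000, 7.875000]

Step 4: midpoint = (7.750000 + 7.875000)/2 = 7.812500
  f(7.812500) = -8.162842
  f(mid) < 0, so root is in [7.812500, 7.875000]

Step 5: midpoint = (7.812500 + 7.875000)/2 = 7.843750
  f(7.843750) = -2.417877
  f(mid) < 0, so root is in [7.843750, 7.875000]

midpoint = 7.843750


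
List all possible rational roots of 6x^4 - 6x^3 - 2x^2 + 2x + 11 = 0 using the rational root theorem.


Rational root theorem: possible roots are ±p/q where:
  p divides the constant term (11): p ∈ {1, 11}
  q divides the leading coefficient (6): q ∈ {1, 2, 3, 6}

All possible rational roots: -11, -11/2, -11/3, -11/6, -1, -1/2, -1/3, -1/6, 1/6, 1/3, 1/2, 1, 11/6, 11/3, 11/2, 11

-11, -11/2, -11/3, -11/6, -1, -1/2, -1/3, -1/6, 1/6, 1/3, 1/2, 1, 11/6, 11/3, 11/2, 11


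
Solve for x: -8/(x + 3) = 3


Multiply both sides by (x + 3): -8 = 3(x + 3)
Distribute: -8 = 3x + 9
3x = -8 - 9 = -17
x = -17/3

x = -17/3


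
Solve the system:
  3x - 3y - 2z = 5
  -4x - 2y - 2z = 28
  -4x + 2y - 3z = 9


Using Cramer's rule. Expand each determinant along the first row.
D  = 3*[(-2)*(-3) - (-2)*2] - (-3)*[(-4)*(-3) - (-2)*(-4)] + (-2)*[(-4)*2 - (-2)*(-4)]
  = 3*(10) - (-3)*(4) + (-2)*(-16) = 74
Dx = 5*[(-2)*(-3) - (-2)*2] - (-3)*[28*(-3) - (-2)*9] + (-2)*[28*2 - (-2)*9]
  = 5*(10) - (-3)*(-66) + (-2)*(74) = -296
Dy = 3*[28*(-3) - (-2)*9] - 5*[(-4)*(-3) - (-2)*(-4)] + (-2)*[(-4)*9 - 28*(-4)]
  = 3*(-66) - 5*(4) + (-2)*(76) = -370
Dz = 3*[(-2)*9 - 28*2] - (-3)*[(-4)*9 - 28*(-4)] + 5*[(-4)*2 - (-2)*(-4)]
  = 3*(-74) - (-3)*(76) + 5*(-16) = -74
x = Dx/D = -296/74 = -4, y = Dy/D = -370/74 = -5, z = Dz/D = -74/74 = -1
Check eq1: (3)(-4) + (-3)(-5) + (-2)(-1) = 5 = 5 ✓
Check eq2: (-4)(-4) + (-2)(-5) + (-2)(-1) = 28 = 28 ✓
Check eq3: (-4)(-4) + (2)(-5) + (-3)(-1) = 9 = 9 ✓

x = -4, y = -5, z = -1


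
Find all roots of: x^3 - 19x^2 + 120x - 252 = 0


Let p(x) = x^3 - 19x^2 + 120x - 252. By the rational root theorem (leading coefficient 1), any rational root is an integer divisor of 252: try ±1, ±2, ... in turn.
Test x = 1: value = -150 ≠ 0.
Test x = -1: value = -392 ≠ 0.
Test x = 2: value = -80 ≠ 0.
Test x = -2: value = -576 ≠ 0.
Test x = 3: value = -36 ≠ 0.
Test x = -3: value = -810 ≠ 0.
Test x = 4: value = -12 ≠ 0.
Test x = -4: value = -1100 ≠ 0.
Test x = 6: value = 0 ✓, so (x - 6) is a factor.
Synthetic division by (x - 6): bring down 1; 1(6) - 19 = -13; (-13)(6) + 120 = 42; 42(6) - 252 = 0 → quotient x^2 - 13x + 42, remainder 0.
Solve the quadratic x^2 - 13x + 42 = 0: discriminant = (-13)^2 - 4(1)(42) = 169 - 168 = 1.
sqrt(1) = 1, so x = (13 ± 1)/2: x = 7 or x = 6.
Collecting all roots found:

x = 6 (multiplicity 2), x = 7


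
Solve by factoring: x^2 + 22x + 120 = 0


We need two numbers that multiply to 120 and add to 22.
Those numbers are 10 and 12 (since 10 * 12 = 120 and 10 + 12 = 22).
So x^2 + 22x + 120 = (x + 10)(x + 12) = 0
Setting each factor to zero: x = -10 or x = -12

x = -12, x = -10


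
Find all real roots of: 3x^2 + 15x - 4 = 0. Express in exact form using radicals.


Using the quadratic formula: x = (-b ± sqrt(b^2 - 4ac)) / (2a)
Here a = 3, b = 15, c = -4
Discriminant = b^2 - 4ac = 15^2 - 4(3)(-4) = 225 + 48 = 273
Since discriminant = 273 > 0, there are two real roots.
x = (-15 ± sqrt(273)) / 6
Numerically: x ≈ 0.2538 or x ≈ -5.2538

x = (-15 + sqrt(273)) / 6 or x = (-15 - sqrt(273)) / 6


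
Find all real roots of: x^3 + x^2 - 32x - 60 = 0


Let p(x) = x^3 + x^2 - 32x - 60. By the rational root theorem (leading coefficient 1), any rational root is an integer divisor of 60: try ±1, ±2, ... in turn.
Test x = 1: value = -90 ≠ 0.
Test x = -1: value = -28 ≠ 0.
Test x = 2: value = -112 ≠ 0.
Test x = -2: value = 0 ✓, so (x + 2) is a factor.
Synthetic division by (x + 2): bring down 1; 1(-2) + 1 = -1; (-1)(-2) - 32 = -30; (-30)(-2) - 60 = 0 → quotient x^2 - x - 30, remainder 0.
Solve the quadratic x^2 - x - 30 = 0: discriminant = (-1)^2 - 4(1)(-30) = 1 + 120 = 121.
sqrt(121) = 11, so x = (1 ± 11)/2: x = 6 or x = -5.

x = -5, x = -2, x = 6


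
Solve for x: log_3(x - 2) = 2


Convert to exponential form: x - 2 = 3^2 = 9
x = 9 + 2 = 11
Check: log_3(11 - 2) = log_3(9) = log_3(9) = 2 ✓

x = 11


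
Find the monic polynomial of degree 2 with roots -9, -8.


A monic polynomial with roots -9, -8 is:
p(x) = (x + 9)(x + 8)
After multiplying by (x + 9): x + 9
After multiplying by (x + 8): x^2 + 17x + 72

x^2 + 17x + 72


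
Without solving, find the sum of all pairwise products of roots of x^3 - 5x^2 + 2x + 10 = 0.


By Vieta's formulas for x^3 + bx^2 + cx + d = 0:
  r1 + r2 + r3 = -b/a = 5
  r1*r2 + r1*r3 + r2*r3 = c/a = 2
  r1*r2*r3 = -d/a = -10


Sum of pairwise products = 2


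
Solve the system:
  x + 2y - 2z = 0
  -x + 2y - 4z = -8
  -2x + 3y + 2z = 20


Using Cramer's rule. Expand each determinant along the first row.
D  = 1*[2*2 - (-4)*3] - 2*[(-1)*2 - (-4)*(-2)] + (-2)*[(-1)*3 - 2*(-2)]
  = 1*(16) - 2*(-10) + (-2)*(1) = 34
Dx = 0*[2*2 - (-4)*3] - 2*[(-8)*2 - (-4)*20] + (-2)*[(-8)*3 - 2*20]
  = 0*(16) - 2*(64) + (-2)*(-64) = 0
Dy = 1*[(-8)*2 - (-4)*20] - 0*[(-1)*2 - (-4)*(-2)] + (-2)*[(-1)*20 - (-8)*(-2)]
  = 1*(64) - 0*(-10) + (-2)*(-36) = 136
Dz = 1*[2*20 - (-8)*3] - 2*[(-1)*20 - (-8)*(-2)] + 0*[(-1)*3 - 2*(-2)]
  = 1*(64) - 2*(-36) + 0*(1) = 136
x = Dx/D = 0/34 = 0, y = Dy/D = 136/34 = 4, z = Dz/D = 136/34 = 4
Check eq1: (1)(0) + (2)(4) + (-2)(4) = 0 = 0 ✓
Check eq2: (-1)(0) + (2)(4) + (-4)(4) = -8 = -8 ✓
Check eq3: (-2)(0) + (3)(4) + (2)(4) = 20 = 20 ✓

x = 0, y = 4, z = 4


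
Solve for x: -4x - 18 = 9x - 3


Starting with: -4x - 18 = 9x - 3
Move all x terms to left: (-4 - 9)x = -3 + 18
Simplify: -13x = 15
Divide both sides by -13: x = -15/13

x = -15/13


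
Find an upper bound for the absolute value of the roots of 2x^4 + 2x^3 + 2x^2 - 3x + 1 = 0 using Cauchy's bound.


Cauchy's bound: all roots r satisfy |r| <= 1 + max(|a_i/a_n|) for i = 0,...,n-1
where a_n is the leading coefficient.

Coefficients: [2, 2, 2, -3, 1]
Leading coefficient a_n = 2
Ratios |a_i/a_n|: 1, 1, 3/2, 1/2
Maximum ratio: 3/2
Cauchy's bound: |r| <= 1 + 3/2 = 5/2

Upper bound = 5/2


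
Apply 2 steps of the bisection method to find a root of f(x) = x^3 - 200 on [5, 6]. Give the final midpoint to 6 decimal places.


f(x) = x^3 - 200
f(5) = -75 < 0
f(6) = 16 > 0

Step 1: midpoint = (5.000000 + 6.000000)/2 = 5.500000
  f(5.500000) = -33.625000
  f(mid) < 0, so root is in [5.500000, 6.000000]

Step 2: midpoint = (5.500000 + 6.000000)/2 = 5.750000
  f(5.750000) = -9.890625
  f(mid) < 0, so root is in [5.750000, 6.000000]

midpoint = 5.750000


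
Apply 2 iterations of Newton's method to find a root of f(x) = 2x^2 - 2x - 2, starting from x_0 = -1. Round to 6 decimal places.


Newton's method: x_(n+1) = x_n - f(x_n)/f'(x_n)
f(x) = 2x^2 - 2x - 2
f'(x) = 4x - 2

Iteration 1:
  f(-1.000000) = 2.000000
  f'(-1.000000) = -6.000000
  x_1 = -1.000000 - (2.000000)/(-6.000000) = -0.666667

Iteration 2:
  f(-0.666667) = 0.222222
  f'(-0.666667) = -4.666667
  x_2 = -0.666667 - (0.222222)/(-4.666667) = -0.619048

x_2 = -0.619048


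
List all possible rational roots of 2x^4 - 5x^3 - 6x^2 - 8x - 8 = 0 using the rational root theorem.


Rational root theorem: possible roots are ±p/q where:
  p divides the constant term (-8): p ∈ {1, 2, 4, 8}
  q divides the leading coefficient (2): q ∈ {1, 2}

All possible rational roots: -8, -4, -2, -1, -1/2, 1/2, 1, 2, 4, 8

-8, -4, -2, -1, -1/2, 1/2, 1, 2, 4, 8


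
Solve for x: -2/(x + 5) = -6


Multiply both sides by (x + 5): -2 = -6(x + 5)
Distribute: -2 = -6x - 30
-6x = -2 + 30 = 28
x = -14/3

x = -14/3


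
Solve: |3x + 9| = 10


An absolute value equation |expr| = 10 gives two cases:
Case 1: 3x + 9 = 10
  3x = 1, so x = 1/3
Case 2: 3x + 9 = -10
  3x = -19, so x = -19/3

x = -19/3, x = 1/3


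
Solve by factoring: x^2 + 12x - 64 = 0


We need two numbers that multiply to -64 and add to 12.
Those numbers are -4 and 16 (since (-4) * 16 = -64 and (-4) + 16 = 12).
So x^2 + 12x - 64 = (x - 4)(x + 16) = 0
Setting each factor to zero: x = 4 or x = -16

x = -16, x = 4


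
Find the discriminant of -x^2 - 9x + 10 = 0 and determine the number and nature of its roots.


For ax^2 + bx + c = 0, discriminant D = b^2 - 4ac
Here a = -1, b = -9, c = 10
D = (-9)^2 - 4(-1)(10) = 81 + 40 = 121

D = 121 > 0 and is a perfect square (sqrt = 11)
The equation has 2 distinct real rational roots.

Discriminant = 121, 2 distinct real rational roots


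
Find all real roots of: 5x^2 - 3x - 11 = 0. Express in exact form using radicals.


Using the quadratic formula: x = (-b ± sqrt(b^2 - 4ac)) / (2a)
Here a = 5, b = -3, c = -11
Discriminant = b^2 - 4ac = (-3)^2 - 4(5)(-11) = 9 + 220 = 229
Since discriminant = 229 > 0, there are two real roots.
x = (3 ± sqrt(229)) / 10
Numerically: x ≈ 1.8133 or x ≈ -1.2133

x = (3 + sqrt(229)) / 10 or x = (3 - sqrt(229)) / 10


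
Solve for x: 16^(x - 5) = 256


Express both sides with the same base.
256 = 16^2
Since the bases match, equate exponents: x - 5 = 2
So x = 2 - (-5) = 7

x = 7


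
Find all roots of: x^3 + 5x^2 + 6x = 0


The constant term is 0, so x = 0 is a root. Factor out x:
  x^2 + 5x + 6 = 0
Solve the quadratic x^2 + 5x + 6 = 0: discriminant = 5^2 - 4(1)(6) = 25 - 24 = 1.
sqrt(1) = 1, so x = (-5 ± 1)/2: x = -2 or x = -3.
Collecting all roots found:

x = -3, x = -2, x = 0


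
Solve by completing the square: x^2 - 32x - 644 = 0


Start: x^2 - 32x - 644 = 0
Move constant: x^2 - 32x = 644
Half of -32 is -16, squared is 256
Add 256 to both sides: x^2 - 32x + 256 = 900
(x - 16)^2 = 900
x - 16 = ±30
x = 16 + 30 = 46 or x = 16 - 30 = -14

x = -14, x = 46


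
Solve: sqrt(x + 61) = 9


Square both sides: x + 61 = 9^2 = 81
x = 81 - 61 = 20
x = 20
Check: sqrt(1*20 + 61) = sqrt(81) = 9 ✓

x = 20


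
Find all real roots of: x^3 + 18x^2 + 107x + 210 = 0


Let p(x) = x^3 + 18x^2 + 107x + 210. By the rational root theorem (leading coefficient 1), any rational root is an integer divisor of 210: try ±1, ±2, ... in turn.
Test x = 1: value = 336 ≠ 0.
Test x = -1: value = 120 ≠ 0.
Test x = 2: value = 504 ≠ 0.
Test x = -2: value = 60 ≠ 0.
Test x = 3: value = 720 ≠ 0.
Test x = -3: value = 24 ≠ 0.
Test x = 5: value = 1320 ≠ 0.
Test x = -5: value = 0 ✓, so (x + 5) is a factor.
Synthetic division by (x + 5): bring down 1; 1(-5) + 18 = 13; 13(-5) + 107 = 42; 42(-5) + 210 = 0 → quotient x^2 + 13x + 42, remainder 0.
Solve the quadratic x^2 + 13x + 42 = 0: discriminant = 13^2 - 4(1)(42) = 169 - 168 = 1.
sqrt(1) = 1, so x = (-13 ± 1)/2: x = -6 or x = -7.

x = -7, x = -6, x = -5


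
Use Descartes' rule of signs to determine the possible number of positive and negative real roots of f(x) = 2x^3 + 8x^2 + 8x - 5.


Descartes' rule of signs:

For positive roots, count sign changes in f(x) = 2x^3 + 8x^2 + 8x - 5:
Signs of coefficients: +, +, +, -
Number of sign changes: 1
Possible positive real roots: 1

For negative roots, examine f(-x) = -2x^3 + 8x^2 - 8x - 5:
Signs of coefficients: -, +, -, -
Number of sign changes: 2
Possible negative real roots: 2, 0

Positive roots: 1; Negative roots: 2 or 0


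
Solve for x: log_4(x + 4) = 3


Convert to exponential form: x + 4 = 4^3 = 64
x = 64 - 4 = 60
Check: log_4(60 + 4) = log_4(64) = log_4(64) = 3 ✓

x = 60


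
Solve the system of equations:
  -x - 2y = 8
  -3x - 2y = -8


Using Cramer's rule:
Determinant D = (-1)(-2) - (-3)(-2) = 2 - 6 = -4
Dx = (8)(-2) - (-8)(-2) = -16 - 16 = -32
Dy = (-1)(-8) - (-3)(8) = 8 + 24 = 32
x = Dx/D = -32/-4 = 8
y = Dy/D = 32/-4 = -8

x = 8, y = -8


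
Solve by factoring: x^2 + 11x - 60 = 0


We need two numbers that multiply to -60 and add to 11.
Those numbers are -4 and 15 (since (-4) * 15 = -60 and (-4) + 15 = 11).
So x^2 + 11x - 60 = (x - 4)(x + 15) = 0
Setting each factor to zero: x = 4 or x = -15

x = -15, x = 4


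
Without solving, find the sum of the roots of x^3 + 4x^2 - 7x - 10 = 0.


By Vieta's formulas for x^3 + bx^2 + cx + d = 0:
  r1 + r2 + r3 = -b/a = -4
  r1*r2 + r1*r3 + r2*r3 = c/a = -7
  r1*r2*r3 = -d/a = 10


Sum = -4


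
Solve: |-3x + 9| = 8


An absolute value equation |expr| = 8 gives two cases:
Case 1: -3x + 9 = 8
  -3x = -1, so x = 1/3
Case 2: -3x + 9 = -8
  -3x = -17, so x = 17/3

x = 1/3, x = 17/3


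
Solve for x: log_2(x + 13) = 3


Convert to exponential form: x + 13 = 2^3 = 8
x = 8 - 13 = -5
Check: log_2(-5 + 13) = log_2(8) = log_2(8) = 3 ✓

x = -5


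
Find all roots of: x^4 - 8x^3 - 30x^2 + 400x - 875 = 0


Let p(x) = x^4 - 8x^3 - 30x^2 + 400x - 875. By the rational root theorem (leading coefficient 1), any rational root is an integer divisor of 875: try ±1, ±2, ... in turn.
Test x = 1: value = -512 ≠ 0.
Test x = -1: value = -1296 ≠ 0.
Test x = 5: value = 0 ✓, so (x - 5) is a factor.
Synthetic division by (x - 5): bring down 1; 1(5) - 8 = -3; (-3)(5) - 30 = -45; (-45)(5) + 400 = 175; 175(5) - 875 = 0 → quotient x^3 - 3x^2 - 45x + 175, remainder 0.
Continue with the quotient x^3 - 3x^2 - 45x + 175 (candidates must divide 175; re-test x = 5 first in case it repeats).
Test x = 5: value = 0 ✓, so (x - 5) is a factor.
Synthetic division by (x - 5): bring down 1; 1(5) - 3 = 2; 2(5) - 45 = -35; (-35)(5) + 175 = 0 → quotient x^2 + 2x - 35, remainder 0.
Solve the quadratic x^2 + 2x - 35 = 0: discriminant = 2^2 - 4(1)(-35) = 4 + 140 = 144.
sqrt(144) = 12, so x = (-2 ± 12)/2: x = 5 or x = -7.
Collecting all roots found:

x = -7, x = 5 (multiplicity 3)


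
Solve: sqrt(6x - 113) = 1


Square both sides: 6x - 113 = 1^2 = 1
6x = 1 + 113 = 114
x = 19
Check: sqrt(6*19 - 113) = sqrt(1) = 1 ✓

x = 19


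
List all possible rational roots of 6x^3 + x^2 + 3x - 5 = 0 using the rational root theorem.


Rational root theorem: possible roots are ±p/q where:
  p divides the constant term (-5): p ∈ {1, 5}
  q divides the leading coefficient (6): q ∈ {1, 2, 3, 6}

All possible rational roots: -5, -5/2, -5/3, -1, -5/6, -1/2, -1/3, -1/6, 1/6, 1/3, 1/2, 5/6, 1, 5/3, 5/2, 5

-5, -5/2, -5/3, -1, -5/6, -1/2, -1/3, -1/6, 1/6, 1/3, 1/2, 5/6, 1, 5/3, 5/2, 5


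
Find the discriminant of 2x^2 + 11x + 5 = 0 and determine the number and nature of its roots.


For ax^2 + bx + c = 0, discriminant D = b^2 - 4ac
Here a = 2, b = 11, c = 5
D = (11)^2 - 4(2)(5) = 121 - 40 = 81

D = 81 > 0 and is a perfect square (sqrt = 9)
The equation has 2 distinct real rational roots.

Discriminant = 81, 2 distinct real rational roots


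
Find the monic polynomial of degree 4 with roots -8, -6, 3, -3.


A monic polynomial with roots -8, -6, 3, -3 is:
p(x) = (x + 8)(x + 6)(x - 3)(x + 3)
After multiplying by (x + 8): x + 8
After multiplying by (x + 6): x^2 + 14x + 48
After multiplying by (x - 3): x^3 + 11x^2 + 6x - 144
After multiplying by (x + 3): x^4 + 14x^3 + 39x^2 - 126x - 432

x^4 + 14x^3 + 39x^2 - 126x - 432


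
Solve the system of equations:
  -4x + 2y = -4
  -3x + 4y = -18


Using Cramer's rule:
Determinant D = (-4)(4) - (-3)(2) = -16 + 6 = -10
Dx = (-4)(4) - (-18)(2) = -16 + 36 = 20
Dy = (-4)(-18) - (-3)(-4) = 72 - 12 = 60
x = Dx/D = 20/-10 = -2
y = Dy/D = 60/-10 = -6

x = -2, y = -6


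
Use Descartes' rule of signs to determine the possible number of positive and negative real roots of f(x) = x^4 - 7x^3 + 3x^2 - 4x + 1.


Descartes' rule of signs:

For positive roots, count sign changes in f(x) = x^4 - 7x^3 + 3x^2 - 4x + 1:
Signs of coefficients: +, -, +, -, +
Number of sign changes: 4
Possible positive real roots: 4, 2, 0

For negative roots, examine f(-x) = x^4 + 7x^3 + 3x^2 + 4x + 1:
Signs of coefficients: +, +, +, +, +
Number of sign changes: 0
Possible negative real roots: 0

Positive roots: 4 or 2 or 0; Negative roots: 0


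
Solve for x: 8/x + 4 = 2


Subtract 4 from both sides: 8/x = -2
Multiply both sides by x: 8 = -2 * x
Divide by -2: x = -4

x = -4


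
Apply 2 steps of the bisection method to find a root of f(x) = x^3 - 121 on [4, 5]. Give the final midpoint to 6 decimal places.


f(x) = x^3 - 121
f(4) = -57 < 0
f(5) = 4 > 0

Step 1: midpoint = (4.000000 + 5.000000)/2 = 4.500000
  f(4.500000) = -29.875000
  f(mid) < 0, so root is in [4.500000, 5.000000]

Step 2: midpoint = (4.500000 + 5.000000)/2 = 4.750000
  f(4.750000) = -13.828125
  f(mid) < 0, so root is in [4.750000, 5.000000]

midpoint = 4.750000


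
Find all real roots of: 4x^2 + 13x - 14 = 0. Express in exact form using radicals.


Using the quadratic formula: x = (-b ± sqrt(b^2 - 4ac)) / (2a)
Here a = 4, b = 13, c = -14
Discriminant = b^2 - 4ac = 13^2 - 4(4)(-14) = 169 + 224 = 393
Since discriminant = 393 > 0, there are two real roots.
x = (-13 ± sqrt(393)) / 8
Numerically: x ≈ 0.8530 or x ≈ -4.1030

x = (-13 + sqrt(393)) / 8 or x = (-13 - sqrt(393)) / 8


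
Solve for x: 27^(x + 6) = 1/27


Express both sides with the same base.
1/27 = 27^(-1)
Since the bases match, equate exponents: x + 6 = -1
So x = -1 - (6) = -7

x = -7


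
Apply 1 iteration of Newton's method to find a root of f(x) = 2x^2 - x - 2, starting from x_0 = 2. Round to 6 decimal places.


Newton's method: x_(n+1) = x_n - f(x_n)/f'(x_n)
f(x) = 2x^2 - x - 2
f'(x) = 4x - 1

Iteration 1:
  f(2.000000) = 4.000000
  f'(2.000000) = 7.000000
  x_1 = 2.000000 - (4.000000)/(7.000000) = 1.428571

x_1 = 1.428571


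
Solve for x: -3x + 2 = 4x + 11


Starting with: -3x + 2 = 4x + 11
Move all x terms to left: (-3 - 4)x = 11 - 2
Simplify: -7x = 9
Divide both sides by -7: x = -9/7

x = -9/7


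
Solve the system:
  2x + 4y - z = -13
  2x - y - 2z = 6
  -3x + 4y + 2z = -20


Using Cramer's rule. Expand each determinant along the first row.
D  = 2*[(-1)*2 - (-2)*4] - 4*[2*2 - (-2)*(-3)] + (-1)*[2*4 - (-1)*(-3)]
  = 2*(6) - 4*(-2) + (-1)*(5) = 15
Dx = (-13)*[(-1)*2 - (-2)*4] - 4*[6*2 - (-2)*(-20)] + (-1)*[6*4 - (-1)*(-20)]
  = (-13)*(6) - 4*(-28) + (-1)*(4) = 30
Dy = 2*[6*2 - (-2)*(-20)] - (-13)*[2*2 - (-2)*(-3)] + (-1)*[2*(-20) - 6*(-3)]
  = 2*(-28) - (-13)*(-2) + (-1)*(-22) = -60
Dz = 2*[(-1)*(-20) - 6*4] - 4*[2*(-20) - 6*(-3)] + (-13)*[2*4 - (-1)*(-3)]
  = 2*(-4) - 4*(-22) + (-13)*(5) = 15
x = Dx/D = 30/15 = 2, y = Dy/D = -60/15 = -4, z = Dz/D = 15/15 = 1
Check eq1: (2)(2) + (4)(-4) + (-1)(1) = -13 = -13 ✓
Check eq2: (2)(2) + (-1)(-4) + (-2)(1) = 6 = 6 ✓
Check eq3: (-3)(2) + (4)(-4) + (2)(1) = -20 = -20 ✓

x = 2, y = -4, z = 1


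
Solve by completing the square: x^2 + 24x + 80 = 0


Start: x^2 + 24x + 80 = 0
Move constant: x^2 + 24x = -80
Half of 24 is 12, squared is 144
Add 144 to both sides: x^2 + 24x + 144 = 64
(x + 12)^2 = 64
x + 12 = ±8
x = -12 + 8 = -4 or x = -12 - 8 = -20

x = -20, x = -4


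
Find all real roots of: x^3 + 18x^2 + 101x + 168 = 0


Let p(x) = x^3 + 18x^2 + 101x + 168. By the rational root theorem (leading coefficient 1), any rational root is an integer divisor of 168: try ±1, ±2, ... in turn.
Test x = 1: value = 288 ≠ 0.
Test x = -1: value = 84 ≠ 0.
Test x = 2: value = 450 ≠ 0.
Test x = -2: value = 30 ≠ 0.
Test x = 3: value = 660 ≠ 0.
Test x = -3: value = 0 ✓, so (x + 3) is a factor.
Synthetic division by (x + 3): bring down 1; 1(-3) + 18 = 15; 15(-3) + 101 = 56; 56(-3) + 168 = 0 → quotient x^2 + 15x + 56, remainder 0.
Solve the quadratic x^2 + 15x + 56 = 0: discriminant = 15^2 - 4(1)(56) = 225 - 224 = 1.
sqrt(1) = 1, so x = (-15 ± 1)/2: x = -7 or x = -8.

x = -8, x = -7, x = -3


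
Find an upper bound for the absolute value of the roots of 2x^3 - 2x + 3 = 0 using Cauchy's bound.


Cauchy's bound: all roots r satisfy |r| <= 1 + max(|a_i/a_n|) for i = 0,...,n-1
where a_n is the leading coefficient.

Coefficients: [2, 0, -2, 3]
Leading coefficient a_n = 2
Ratios |a_i/a_n|: 0, 1, 3/2
Maximum ratio: 3/2
Cauchy's bound: |r| <= 1 + 3/2 = 5/2

Upper bound = 5/2


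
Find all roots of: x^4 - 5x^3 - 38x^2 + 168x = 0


The constant term is 0, so x = 0 is a root. Factor out x:
  x^3 - 5x^2 - 38x + 168 = 0
Let p(x) = x^3 - 5x^2 - 38x + 168. By the rational root theorem (leading coefficient 1), any rational root is an integer divisor of 168: try ±1, ±2, ... in turn.
Test x = 1: value = 126 ≠ 0.
Test x = -1: value = 200 ≠ 0.
Test x = 2: value = 80 ≠ 0.
Test x = -2: value = 216 ≠ 0.
Test x = 3: value = 36 ≠ 0.
Test x = -3: value = 210 ≠ 0.
Test x = 4: value = 0 ✓, so (x - 4) is a factor.
Synthetic division by (x - 4): bring down 1; 1(4) - 5 = -1; (-1)(4) - 38 = -42; (-42)(4) + 168 = 0 → quotient x^2 - x - 42, remainder 0.
Solve the quadratic x^2 - x - 42 = 0: discriminant = (-1)^2 - 4(1)(-42) = 1 + 168 = 169.
sqrt(169) = 13, so x = (1 ± 13)/2: x = 7 or x = -6.
Collecting all roots found:

x = -6, x = 0, x = 4, x = 7


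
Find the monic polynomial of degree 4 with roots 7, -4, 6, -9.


A monic polynomial with roots 7, -4, 6, -9 is:
p(x) = (x - 7)(x + 4)(x - 6)(x + 9)
After multiplying by (x - 7): x - 7
After multiplying by (x + 4): x^2 - 3x - 28
After multiplying by (x - 6): x^3 - 9x^2 - 10x + 168
After multiplying by (x + 9): x^4 - 91x^2 + 78x + 1512

x^4 - 91x^2 + 78x + 1512


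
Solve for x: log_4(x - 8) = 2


Convert to exponential form: x - 8 = 4^2 = 16
x = 16 + 8 = 24
Check: log_4(24 - 8) = log_4(16) = log_4(16) = 2 ✓

x = 24


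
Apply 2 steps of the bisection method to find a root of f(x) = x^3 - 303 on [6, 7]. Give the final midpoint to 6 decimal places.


f(x) = x^3 - 303
f(6) = -87 < 0
f(7) = 40 > 0

Step 1: midpoint = (6.000000 + 7.000000)/2 = 6.500000
  f(6.500000) = -28.375000
  f(mid) < 0, so root is in [6.500000, 7.000000]

Step 2: midpoint = (6.500000 + 7.000000)/2 = 6.750000
  f(6.750000) = 4.546875
  f(mid) > 0, so root is in [6.500000, 6.750000]

midpoint = 6.750000


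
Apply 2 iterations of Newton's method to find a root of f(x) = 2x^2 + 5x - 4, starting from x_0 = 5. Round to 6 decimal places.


Newton's method: x_(n+1) = x_n - f(x_n)/f'(x_n)
f(x) = 2x^2 + 5x - 4
f'(x) = 4x + 5

Iteration 1:
  f(5.000000) = 71.000000
  f'(5.000000) = 25.000000
  x_1 = 5.000000 - (71.000000)/(25.000000) = 2.160000

Iteration 2:
  f(2.160000) = 16.131200
  f'(2.160000) = 13.640000
  x_2 = 2.160000 - (16.131200)/(13.640000) = 0.977361

x_2 = 0.977361


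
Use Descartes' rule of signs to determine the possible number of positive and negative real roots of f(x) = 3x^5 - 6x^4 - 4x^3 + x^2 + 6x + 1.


Descartes' rule of signs:

For positive roots, count sign changes in f(x) = 3x^5 - 6x^4 - 4x^3 + x^2 + 6x + 1:
Signs of coefficients: +, -, -, +, +, +
Number of sign changes: 2
Possible positive real roots: 2, 0

For negative roots, examine f(-x) = -3x^5 - 6x^4 + 4x^3 + x^2 - 6x + 1:
Signs of coefficients: -, -, +, +, -, +
Number of sign changes: 3
Possible negative real roots: 3, 1

Positive roots: 2 or 0; Negative roots: 3 or 1


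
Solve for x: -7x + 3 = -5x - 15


Starting with: -7x + 3 = -5x - 15
Move all x terms to left: (-7 + 5)x = -15 - 3
Simplify: -2x = -18
Divide both sides by -2: x = 9

x = 9


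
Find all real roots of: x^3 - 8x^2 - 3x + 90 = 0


Let p(x) = x^3 - 8x^2 - 3x + 90. By the rational root theorem (leading coefficient 1), any rational root is an integer divisor of 90: try ±1, ±2, ... in turn.
Test x = 1: value = 80 ≠ 0.
Test x = -1: value = 84 ≠ 0.
Test x = 2: value = 60 ≠ 0.
Test x = -2: value = 56 ≠ 0.
Test x = 3: value = 36 ≠ 0.
Test x = -3: value = 0 ✓, so (x + 3) is a factor.
Synthetic division by (x + 3): bring down 1; 1(-3) - 8 = -11; (-11)(-3) - 3 = 30; 30(-3) + 90 = 0 → quotient x^2 - 11x + 30, remainder 0.
Solve the quadratic x^2 - 11x + 30 = 0: discriminant = (-11)^2 - 4(1)(30) = 121 - 120 = 1.
sqrt(1) = 1, so x = (11 ± 1)/2: x = 6 or x = 5.

x = -3, x = 5, x = 6


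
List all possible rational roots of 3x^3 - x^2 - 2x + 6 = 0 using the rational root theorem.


Rational root theorem: possible roots are ±p/q where:
  p divides the constant term (6): p ∈ {1, 2, 3, 6}
  q divides the leading coefficient (3): q ∈ {1, 3}

All possible rational roots: -6, -3, -2, -1, -2/3, -1/3, 1/3, 2/3, 1, 2, 3, 6

-6, -3, -2, -1, -2/3, -1/3, 1/3, 2/3, 1, 2, 3, 6


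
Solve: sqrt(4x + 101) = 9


Square both sides: 4x + 101 = 9^2 = 81
4x = 81 - 101 = -20
x = -5
Check: sqrt(4*(-5) + 101) = sqrt(81) = 9 ✓

x = -5


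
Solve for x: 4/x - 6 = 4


Subtract -6 from both sides: 4/x = 10
Multiply both sides by x: 4 = 10 * x
Divide by 10: x = 2/5

x = 2/5


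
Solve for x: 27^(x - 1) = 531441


Express both sides with the same base.
531441 = 27^4
Since the bases match, equate exponents: x - 1 = 4
So x = 4 - (-1) = 5

x = 5


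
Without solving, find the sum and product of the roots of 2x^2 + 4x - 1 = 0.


By Vieta's formulas for ax^2 + bx + c = 0:
  Sum of roots = -b/a
  Product of roots = c/a

Here a = 2, b = 4, c = -1
Sum = -(4)/2 = -2
Product = -1/2 = -1/2

Sum = -2, Product = -1/2


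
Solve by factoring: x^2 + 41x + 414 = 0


We need two numbers that multiply to 414 and add to 41.
Those numbers are 18 and 23 (since 18 * 23 = 414 and 18 + 23 = 41).
So x^2 + 41x + 414 = (x + 18)(x + 23) = 0
Setting each factor to zero: x = -18 or x = -23

x = -23, x = -18


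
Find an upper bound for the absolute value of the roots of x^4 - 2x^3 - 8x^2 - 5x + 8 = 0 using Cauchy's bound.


Cauchy's bound: all roots r satisfy |r| <= 1 + max(|a_i/a_n|) for i = 0,...,n-1
where a_n is the leading coefficient.

Coefficients: [1, -2, -8, -5, 8]
Leading coefficient a_n = 1
Ratios |a_i/a_n|: 2, 8, 5, 8
Maximum ratio: 8
Cauchy's bound: |r| <= 1 + 8 = 9

Upper bound = 9


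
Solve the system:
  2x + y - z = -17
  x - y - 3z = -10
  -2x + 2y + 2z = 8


Using Cramer's rule. Expand each determinant along the first row.
D  = 2*[(-1)*2 - (-3)*2] - 1*[1*2 - (-3)*(-2)] + (-1)*[1*2 - (-1)*(-2)]
  = 2*(4) - 1*(-4) + (-1)*(0) = 12
Dx = (-17)*[(-1)*2 - (-3)*2] - 1*[(-10)*2 - (-3)*8] + (-1)*[(-10)*2 - (-1)*8]
  = (-17)*(4) - 1*(4) + (-1)*(-12) = -60
Dy = 2*[(-10)*2 - (-3)*8] - (-17)*[1*2 - (-3)*(-2)] + (-1)*[1*8 - (-10)*(-2)]
  = 2*(4) - (-17)*(-4) + (-1)*(-12) = -48
Dz = 2*[(-1)*8 - (-10)*2] - 1*[1*8 - (-10)*(-2)] + (-17)*[1*2 - (-1)*(-2)]
  = 2*(12) - 1*(-12) + (-17)*(0) = 36
x = Dx/D = -60/12 = -5, y = Dy/D = -48/12 = -4, z = Dz/D = 36/12 = 3
Check eq1: (2)(-5) + (1)(-4) + (-1)(3) = -17 = -17 ✓
Check eq2: (1)(-5) + (-1)(-4) + (-3)(3) = -10 = -10 ✓
Check eq3: (-2)(-5) + (2)(-4) + (2)(3) = 8 = 8 ✓

x = -5, y = -4, z = 3
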